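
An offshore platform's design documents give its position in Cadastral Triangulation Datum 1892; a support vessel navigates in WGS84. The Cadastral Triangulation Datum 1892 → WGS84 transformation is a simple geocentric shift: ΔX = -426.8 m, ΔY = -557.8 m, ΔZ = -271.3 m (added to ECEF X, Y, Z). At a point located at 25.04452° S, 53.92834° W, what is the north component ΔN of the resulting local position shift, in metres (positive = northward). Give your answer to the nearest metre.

At φ = -25.04452°, λ = -53.92834°: sin φ = -0.423322, cos φ = 0.905979, sin λ = -0.808281, cos λ = 0.588797.
ΔN = −sin φ cos λ·ΔX − sin φ sin λ·ΔY + cos φ·ΔZ = −(-0.423322)(0.588797)(-426.8) − (-0.423322)(-0.808281)(-557.8) + (0.905979)(-271.3) = -161.31 m.

ΔN = -161 m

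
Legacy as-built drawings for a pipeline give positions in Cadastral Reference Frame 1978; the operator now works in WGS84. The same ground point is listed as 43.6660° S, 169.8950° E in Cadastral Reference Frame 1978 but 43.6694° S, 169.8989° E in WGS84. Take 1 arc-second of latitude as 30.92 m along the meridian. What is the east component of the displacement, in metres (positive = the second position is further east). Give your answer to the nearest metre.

Δφ = -43.6694° − -43.6660° = -0.0034°; Δλ = 169.8989° − 169.8950° = +0.0039°.
1° of latitude = 3600 × 30.92 = 111312 m.
ΔN = Δφ × 111312 = -378.5 m; ΔE = Δλ × 111312 × cos(-43.6660°) = +0.0039 × 111312 × 0.723377 = 314.0 m.

ΔE = 314 m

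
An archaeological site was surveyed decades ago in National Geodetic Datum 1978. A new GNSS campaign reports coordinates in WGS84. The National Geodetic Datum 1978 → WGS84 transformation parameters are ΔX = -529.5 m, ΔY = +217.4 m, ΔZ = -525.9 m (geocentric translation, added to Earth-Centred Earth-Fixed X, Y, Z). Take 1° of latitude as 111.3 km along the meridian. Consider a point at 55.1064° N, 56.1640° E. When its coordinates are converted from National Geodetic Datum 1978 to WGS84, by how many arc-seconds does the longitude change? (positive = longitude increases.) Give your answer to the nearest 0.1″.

sin φ = 0.820216, cos φ = 0.572054, sin λ = 0.830635, cos λ = 0.556818.
East component: ΔE = −sin λ·ΔX + cos λ·ΔY = −(0.830635)(-529.5) + (0.556818)(217.4) = 560.87 m.
1° of latitude spans 111300 m; at latitude φ, 1° of longitude spans that × cos φ = 63669.6 m, so Δλ = 560.87 / 63669.6 × 3600 = 31.713″.

Δλ = 31.7″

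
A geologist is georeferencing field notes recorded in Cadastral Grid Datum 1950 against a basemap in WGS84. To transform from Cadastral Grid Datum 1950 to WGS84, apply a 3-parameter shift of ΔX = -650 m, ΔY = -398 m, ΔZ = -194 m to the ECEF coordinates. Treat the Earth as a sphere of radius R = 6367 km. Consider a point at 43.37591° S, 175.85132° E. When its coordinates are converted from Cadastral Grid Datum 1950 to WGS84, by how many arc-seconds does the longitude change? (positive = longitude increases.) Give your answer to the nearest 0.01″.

Δλ = 19.79″

sin φ = -0.686782, cos φ = 0.726863, sin λ = 0.072345, cos λ = -0.997380.
East component: ΔE = −sin λ·ΔX + cos λ·ΔY = −(0.072345)(-650) + (-0.997380)(-398) = 443.98 m.
1° of latitude spans πR/180 = 111125 m; at latitude φ, 1° of longitude spans that × cos φ = 80772.8 m, so Δλ = 443.98 / 80772.8 × 3600 = 19.788″.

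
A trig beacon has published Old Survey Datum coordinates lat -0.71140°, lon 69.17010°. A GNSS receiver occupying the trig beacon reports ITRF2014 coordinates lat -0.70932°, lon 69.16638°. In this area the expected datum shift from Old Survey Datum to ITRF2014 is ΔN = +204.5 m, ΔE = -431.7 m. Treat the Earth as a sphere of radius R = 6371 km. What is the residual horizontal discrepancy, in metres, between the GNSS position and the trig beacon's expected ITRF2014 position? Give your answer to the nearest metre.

32 m

Observed coordinate differences: Δφ = +0.00208°, Δλ = -0.00372°.
Converting to metres (1° lat = 111195 m, cos φ = 0.999923): observed ΔN = 231.3 m, observed ΔE = -413.6 m.
Subtracting the expected shift leaves a residual of 231.3 − (204.5) = 26.8 m north and -413.6 − (-431.7) = 18.1 m east.
Residual distance = √(26.8² + 18.1²) = 32.3 m.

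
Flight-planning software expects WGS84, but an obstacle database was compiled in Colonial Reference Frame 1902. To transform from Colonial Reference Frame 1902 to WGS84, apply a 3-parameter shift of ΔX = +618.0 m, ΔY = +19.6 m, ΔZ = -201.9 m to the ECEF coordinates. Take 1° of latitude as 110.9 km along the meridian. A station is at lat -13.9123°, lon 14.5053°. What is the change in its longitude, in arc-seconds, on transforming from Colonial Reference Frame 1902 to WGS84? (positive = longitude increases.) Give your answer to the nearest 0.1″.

sin φ = -0.240436, cos φ = 0.970665, sin λ = 0.250470, cos λ = 0.968124.
East component: ΔE = −sin λ·ΔX + cos λ·ΔY = −(0.250470)(618.0) + (0.968124)(19.6) = -135.81 m.
1° of latitude spans 110900 m; at latitude φ, 1° of longitude spans that × cos φ = 107646.7 m, so Δλ = -135.81 / 107646.7 × 3600 = -4.542″.

Δλ = -4.5″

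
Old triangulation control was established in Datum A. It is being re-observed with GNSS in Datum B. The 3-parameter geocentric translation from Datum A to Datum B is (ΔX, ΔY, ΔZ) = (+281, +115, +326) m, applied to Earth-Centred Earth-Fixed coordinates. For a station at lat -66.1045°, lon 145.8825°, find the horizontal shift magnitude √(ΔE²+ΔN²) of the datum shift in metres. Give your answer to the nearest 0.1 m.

253.7 m

At φ = -66.1045°, λ = 145.8825°: sin φ = -0.914286, cos φ = 0.405070, sin λ = 0.560892, cos λ = -0.827889.
ΔE = −sin λ·ΔX + cos λ·ΔY = −(0.560892)·(281) + (-0.827889)·(115) = -252.82 m.
ΔN = −sin φ cos λ·ΔX − sin φ sin λ·ΔY + cos φ·ΔZ = −(-0.914286)(-0.827889)(281) − (-0.914286)(0.560892)(115) + (0.405070)(326) = -21.67 m.
Horizontal magnitude = √(ΔE² + ΔN²) = √((-252.82)² + (-21.67)²) = 253.74 m.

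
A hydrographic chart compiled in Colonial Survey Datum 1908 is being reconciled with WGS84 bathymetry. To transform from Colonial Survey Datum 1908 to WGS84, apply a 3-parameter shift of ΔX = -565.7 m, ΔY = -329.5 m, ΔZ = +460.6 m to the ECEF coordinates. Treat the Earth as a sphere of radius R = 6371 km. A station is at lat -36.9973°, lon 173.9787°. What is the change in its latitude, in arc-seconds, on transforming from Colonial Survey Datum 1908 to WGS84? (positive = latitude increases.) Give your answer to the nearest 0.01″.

sin φ = -0.601777, cos φ = 0.798664, sin λ = 0.104898, cos λ = -0.994483.
North component: ΔN = −sin φ cos λ·ΔX − sin φ sin λ·ΔY + cos φ·ΔZ = −(-0.601777)(-0.994483)(-565.7) − (-0.601777)(0.104898)(-329.5) + (0.798664)(460.6) = 685.61 m.
1° of latitude spans πR/180 = 111195 m, so Δφ = 685.61 / 111195 × 3600 = 22.197″.

Δφ = 22.20″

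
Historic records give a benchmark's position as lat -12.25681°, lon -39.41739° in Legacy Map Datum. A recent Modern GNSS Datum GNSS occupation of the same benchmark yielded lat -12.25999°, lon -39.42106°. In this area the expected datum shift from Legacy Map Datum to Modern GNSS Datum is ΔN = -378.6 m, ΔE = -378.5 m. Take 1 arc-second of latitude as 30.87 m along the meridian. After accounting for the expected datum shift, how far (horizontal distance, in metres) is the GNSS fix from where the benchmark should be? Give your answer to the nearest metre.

Observed coordinate differences: Δφ = -0.00318°, Δλ = -0.00367°.
Converting to metres (1° lat = 111132 m, cos φ = 0.977206): observed ΔN = -353.4 m, observed ΔE = -398.6 m.
Subtracting the expected shift leaves a residual of -353.4 − (-378.6) = 25.2 m north and -398.6 − (-378.5) = -20.1 m east.
Residual distance = √(25.2² + (-20.1)²) = 32.2 m.

32 m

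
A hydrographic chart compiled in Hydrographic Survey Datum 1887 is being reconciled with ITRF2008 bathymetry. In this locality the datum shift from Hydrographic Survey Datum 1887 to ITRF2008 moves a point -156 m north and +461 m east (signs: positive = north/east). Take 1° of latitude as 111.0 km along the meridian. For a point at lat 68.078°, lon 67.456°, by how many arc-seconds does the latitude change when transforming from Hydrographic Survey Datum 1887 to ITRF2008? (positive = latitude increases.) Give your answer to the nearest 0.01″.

Δφ = -5.06″

1° of latitude = 111.0 km, so Δφ = -156.0 / 111000 = -0.0014054° = -5.059″.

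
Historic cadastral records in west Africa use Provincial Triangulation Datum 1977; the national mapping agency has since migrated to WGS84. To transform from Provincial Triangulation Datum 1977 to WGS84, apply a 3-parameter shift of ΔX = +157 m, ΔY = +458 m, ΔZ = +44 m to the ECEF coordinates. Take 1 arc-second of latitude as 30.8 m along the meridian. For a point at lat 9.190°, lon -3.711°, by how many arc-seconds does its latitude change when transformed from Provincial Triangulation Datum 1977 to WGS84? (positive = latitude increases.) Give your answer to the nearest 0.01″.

Δφ = 0.75″

sin φ = 0.159709, cos φ = 0.987164, sin λ = -0.064724, cos λ = 0.997903.
North component: ΔN = −sin φ cos λ·ΔX − sin φ sin λ·ΔY + cos φ·ΔZ = −(0.159709)(0.997903)(157) − (0.159709)(-0.064724)(458) + (0.987164)(44) = 23.15 m.
1° of latitude spans 3600 × 30.80 = 110880 m, so Δφ = 23.15 / 110880 × 3600 = 0.752″.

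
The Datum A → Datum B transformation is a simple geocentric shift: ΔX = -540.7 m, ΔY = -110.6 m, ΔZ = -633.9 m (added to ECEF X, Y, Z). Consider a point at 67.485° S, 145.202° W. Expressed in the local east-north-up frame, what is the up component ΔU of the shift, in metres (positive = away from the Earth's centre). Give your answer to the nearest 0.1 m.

The local up (radial) axis is (cos φ cos λ, cos φ sin λ, sin φ), giving ΔU = 170.021 + 24.169 + 585.584 = 779.77 m.

ΔU = 779.8 m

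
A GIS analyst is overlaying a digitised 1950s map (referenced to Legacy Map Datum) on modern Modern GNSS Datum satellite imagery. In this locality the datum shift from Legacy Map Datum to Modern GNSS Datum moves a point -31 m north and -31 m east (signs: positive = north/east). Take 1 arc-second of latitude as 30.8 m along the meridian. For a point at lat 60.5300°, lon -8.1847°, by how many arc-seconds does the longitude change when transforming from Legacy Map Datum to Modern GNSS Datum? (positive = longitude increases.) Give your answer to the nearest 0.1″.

Δλ = -2.0″

At latitude 60.5300°, cos φ = 0.491968.
1″ of longitude at this latitude = 30.80 × cos φ = 15.1526 m, so Δλ = -31.0 / 15.1526 = -2.046″.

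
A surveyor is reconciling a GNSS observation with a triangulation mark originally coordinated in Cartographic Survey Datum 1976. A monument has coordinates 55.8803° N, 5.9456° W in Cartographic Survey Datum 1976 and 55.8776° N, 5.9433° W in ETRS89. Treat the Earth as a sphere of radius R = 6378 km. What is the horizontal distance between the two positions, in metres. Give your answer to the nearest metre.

Δφ = 55.8776° − 55.8803° = -0.0027°; Δλ = -5.9433° − -5.9456° = +0.0023°.
1° along a meridian = πR/180 = 111317 m.
ΔN = Δφ × 111317 = -300.6 m; ΔE = Δλ × 111317 × cos(55.8803°) = +0.0023 × 111317 × 0.560924 = 143.6 m.
Distance = √(ΔE² + ΔN²) = √(143.6² + (-300.6)²) = 333.1 m.

333 m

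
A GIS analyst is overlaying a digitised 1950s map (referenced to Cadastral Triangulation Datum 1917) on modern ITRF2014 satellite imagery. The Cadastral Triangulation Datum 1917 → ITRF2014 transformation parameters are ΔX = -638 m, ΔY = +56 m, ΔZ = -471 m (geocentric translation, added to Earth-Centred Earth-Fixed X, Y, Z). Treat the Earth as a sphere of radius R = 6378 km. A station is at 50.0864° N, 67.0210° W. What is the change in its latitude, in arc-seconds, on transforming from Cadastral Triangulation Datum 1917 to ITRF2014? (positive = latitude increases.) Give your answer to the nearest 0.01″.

Δφ = -2.32″

sin φ = 0.767013, cos φ = 0.641632, sin λ = -0.920648, cos λ = 0.390394.
North component: ΔN = −sin φ cos λ·ΔX − sin φ sin λ·ΔY + cos φ·ΔZ = −(0.767013)(0.390394)(-638) − (0.767013)(-0.920648)(56) + (0.641632)(-471) = -71.62 m.
1° of latitude spans πR/180 = 111317 m, so Δφ = -71.62 / 111317 × 3600 = -2.316″.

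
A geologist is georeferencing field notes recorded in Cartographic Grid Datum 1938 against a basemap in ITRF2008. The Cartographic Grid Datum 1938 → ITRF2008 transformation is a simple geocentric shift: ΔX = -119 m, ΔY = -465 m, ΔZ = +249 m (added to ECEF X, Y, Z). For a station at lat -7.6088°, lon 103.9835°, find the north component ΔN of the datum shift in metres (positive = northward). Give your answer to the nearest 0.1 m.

At φ = -7.6088°, λ = 103.9835°: sin φ = -0.132409, cos φ = 0.991195, sin λ = 0.970365, cos λ = -0.241642.
ΔN = −sin φ cos λ·ΔX − sin φ sin λ·ΔY + cos φ·ΔZ = −(-0.132409)(-0.241642)(-119) − (-0.132409)(0.970365)(-465) + (0.991195)(249) = 190.87 m.

ΔN = 190.9 m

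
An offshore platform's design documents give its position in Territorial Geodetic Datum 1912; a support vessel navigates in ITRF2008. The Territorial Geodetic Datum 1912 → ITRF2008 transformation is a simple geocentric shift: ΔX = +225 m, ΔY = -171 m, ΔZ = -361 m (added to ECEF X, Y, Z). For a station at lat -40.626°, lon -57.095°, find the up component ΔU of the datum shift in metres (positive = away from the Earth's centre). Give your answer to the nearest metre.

The local up (radial) axis is (cos φ cos λ, cos φ sin λ, sin φ), giving ΔU = 92.770 + 108.964 + 235.054 = 436.79 m.

ΔU = 437 m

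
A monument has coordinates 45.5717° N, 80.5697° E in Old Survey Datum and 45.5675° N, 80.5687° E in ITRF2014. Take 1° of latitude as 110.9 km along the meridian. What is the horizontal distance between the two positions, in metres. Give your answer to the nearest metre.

Δφ = 45.5675° − 45.5717° = -0.0042°; Δλ = 80.5687° − 80.5697° = -0.0010°.
ΔN = Δφ × 110900 = -465.8 m; ΔE = Δλ × 110900 × cos(45.5717°) = -0.0010 × 110900 × 0.700016 = -77.6 m.
Distance = √(ΔE² + ΔN²) = √((-77.6)² + (-465.8)²) = 472.2 m.

472 m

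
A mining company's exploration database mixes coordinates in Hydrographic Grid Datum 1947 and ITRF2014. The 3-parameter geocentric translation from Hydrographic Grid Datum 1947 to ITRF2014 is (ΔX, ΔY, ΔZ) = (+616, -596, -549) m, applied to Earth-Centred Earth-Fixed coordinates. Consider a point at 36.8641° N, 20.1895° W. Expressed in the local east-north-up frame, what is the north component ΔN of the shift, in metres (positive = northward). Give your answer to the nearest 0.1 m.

ΔN = -909.5 m

The local north axis is (−sin φ cos λ, −sin φ sin λ, cos φ), giving ΔN = -346.844 − 123.400 − 439.233 = -909.48 m.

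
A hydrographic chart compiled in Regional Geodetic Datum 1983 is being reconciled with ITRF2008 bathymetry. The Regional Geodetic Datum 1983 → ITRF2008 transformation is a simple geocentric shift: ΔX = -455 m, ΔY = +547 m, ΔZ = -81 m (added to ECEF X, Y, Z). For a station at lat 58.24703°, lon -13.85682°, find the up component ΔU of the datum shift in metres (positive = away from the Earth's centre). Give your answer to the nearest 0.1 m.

ΔU = -370.3 m

At φ = 58.24703°, λ = -13.85682°: sin φ = 0.850325, cos φ = 0.526258, sin λ = -0.239496, cos λ = 0.970897.
ΔU = cos φ cos λ·ΔX + cos φ sin λ·ΔY + sin φ·ΔZ = (0.526258)(0.970897)(-455) + (0.526258)(-0.239496)(547) + (0.850325)(-81) = -370.30 m.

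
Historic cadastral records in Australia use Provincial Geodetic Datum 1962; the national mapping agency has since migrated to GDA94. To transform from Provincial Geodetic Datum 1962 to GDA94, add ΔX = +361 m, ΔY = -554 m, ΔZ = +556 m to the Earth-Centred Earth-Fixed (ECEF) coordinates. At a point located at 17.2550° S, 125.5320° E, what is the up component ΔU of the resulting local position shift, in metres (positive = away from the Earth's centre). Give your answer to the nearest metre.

ΔU = -796 m

The local up (radial) axis is (cos φ cos λ, cos φ sin λ, sin φ), giving ΔU = -200.356 − 430.550 − 164.923 = -795.83 m.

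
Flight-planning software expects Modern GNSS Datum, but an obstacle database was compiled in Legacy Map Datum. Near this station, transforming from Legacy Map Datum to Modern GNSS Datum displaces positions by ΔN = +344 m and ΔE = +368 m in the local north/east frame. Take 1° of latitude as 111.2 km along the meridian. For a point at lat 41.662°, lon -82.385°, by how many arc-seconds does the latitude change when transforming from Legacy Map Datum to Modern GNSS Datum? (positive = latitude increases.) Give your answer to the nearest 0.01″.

Δφ = 11.14″

1° of latitude = 111.2 km, so Δφ = 344.0 / 111200 = 0.0030935° = 11.137″.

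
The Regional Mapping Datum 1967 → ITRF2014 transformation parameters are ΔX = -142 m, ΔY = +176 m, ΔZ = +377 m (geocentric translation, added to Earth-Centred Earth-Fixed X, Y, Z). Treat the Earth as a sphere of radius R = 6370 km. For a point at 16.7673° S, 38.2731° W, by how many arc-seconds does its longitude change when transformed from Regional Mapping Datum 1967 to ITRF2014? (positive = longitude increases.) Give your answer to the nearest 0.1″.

sin φ = -0.288485, cos φ = 0.957484, sin λ = -0.619411, cos λ = 0.785067.
East component: ΔE = −sin λ·ΔX + cos λ·ΔY = −(-0.619411)(-142) + (0.785067)(176) = 50.22 m.
1° of latitude spans πR/180 = 111177 m; at latitude φ, 1° of longitude spans that × cos φ = 106450.7 m, so Δλ = 50.22 / 106450.7 × 3600 = 1.698″.

Δλ = 1.7″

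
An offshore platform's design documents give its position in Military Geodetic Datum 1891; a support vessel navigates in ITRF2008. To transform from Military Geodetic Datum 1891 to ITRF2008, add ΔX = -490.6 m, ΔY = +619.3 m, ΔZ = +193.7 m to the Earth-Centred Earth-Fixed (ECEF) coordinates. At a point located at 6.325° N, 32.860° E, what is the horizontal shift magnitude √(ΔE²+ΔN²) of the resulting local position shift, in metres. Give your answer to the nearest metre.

The local east axis at (φ, λ) is (−sin λ, cos λ, 0), so ΔE = −sin(32.860°)·(-490.6) + cos(32.860°)·619.3 = 786.41 m.
The local north axis is (−sin φ cos λ, −sin φ sin λ, cos φ), giving ΔN = 45.401 − 37.019 + 192.521 = 200.90 m.
Horizontal magnitude = √(ΔE² + ΔN²) = √(786.41² + 200.90²) = 811.66 m.

812 m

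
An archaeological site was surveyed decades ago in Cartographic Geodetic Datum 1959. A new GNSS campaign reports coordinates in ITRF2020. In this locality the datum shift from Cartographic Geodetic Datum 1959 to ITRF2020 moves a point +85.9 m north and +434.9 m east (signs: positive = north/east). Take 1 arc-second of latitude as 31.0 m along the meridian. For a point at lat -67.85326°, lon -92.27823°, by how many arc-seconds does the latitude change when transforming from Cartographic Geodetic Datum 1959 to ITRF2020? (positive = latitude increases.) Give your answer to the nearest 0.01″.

Δφ = 2.77″

1″ of latitude = 31.00 m, so Δφ = 85.9 / 31.00 = 2.771″.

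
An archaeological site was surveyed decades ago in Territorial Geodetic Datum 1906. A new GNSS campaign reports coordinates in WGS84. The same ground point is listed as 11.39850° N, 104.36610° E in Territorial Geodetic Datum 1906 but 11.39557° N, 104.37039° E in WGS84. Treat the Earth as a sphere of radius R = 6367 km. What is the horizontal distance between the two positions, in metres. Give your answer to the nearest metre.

570 m

Δφ = 11.39557° − 11.39850° = -0.00293°; Δλ = 104.37039° − 104.36610° = +0.00429°.
1° along a meridian = πR/180 = 111125 m.
ΔN = Δφ × 111125 = -325.6 m; ΔE = Δλ × 111125 × cos(11.39850°) = +0.00429 × 111125 × 0.980276 = 467.3 m.
Distance = √(ΔE² + ΔN²) = √(467.3² + (-325.6)²) = 569.6 m.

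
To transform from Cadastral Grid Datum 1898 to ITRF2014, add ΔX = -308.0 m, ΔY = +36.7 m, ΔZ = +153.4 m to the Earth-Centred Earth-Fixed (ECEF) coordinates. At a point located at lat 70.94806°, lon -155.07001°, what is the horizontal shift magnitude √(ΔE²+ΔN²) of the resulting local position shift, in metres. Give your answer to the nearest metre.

The local east axis at (φ, λ) is (−sin λ, cos λ, 0), so ΔE = −sin(-155.07001°)·(-308.0) + cos(-155.07001°)·36.7 = -163.11 m.
The local north axis is (−sin φ cos λ, −sin φ sin λ, cos φ), giving ΔN = -264.002 + 14.622 + 50.074 = -199.31 m.
Horizontal magnitude = √(ΔE² + ΔN²) = √((-163.11)² + (-199.31)²) = 257.54 m.

258 m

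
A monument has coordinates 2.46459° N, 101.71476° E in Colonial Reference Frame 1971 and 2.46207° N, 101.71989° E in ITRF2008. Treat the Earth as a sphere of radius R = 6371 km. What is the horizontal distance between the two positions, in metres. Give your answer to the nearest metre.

635 m

Δφ = 2.46207° − 2.46459° = -0.00252°; Δλ = 101.71989° − 101.71476° = +0.00513°.
1° along a meridian = πR/180 = 111195 m.
ΔN = Δφ × 111195 = -280.2 m; ΔE = Δλ × 111195 × cos(2.46459°) = +0.00513 × 111195 × 0.999075 = 569.9 m.
Distance = √(ΔE² + ΔN²) = √(569.9² + (-280.2)²) = 635.1 m.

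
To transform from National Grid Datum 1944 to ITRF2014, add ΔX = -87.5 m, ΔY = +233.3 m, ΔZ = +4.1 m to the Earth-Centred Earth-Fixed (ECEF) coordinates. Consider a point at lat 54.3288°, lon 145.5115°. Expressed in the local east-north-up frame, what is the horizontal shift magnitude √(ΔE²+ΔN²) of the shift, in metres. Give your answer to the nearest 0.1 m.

At φ = 54.3288°, λ = 145.5115°: sin φ = 0.812377, cos φ = 0.583133, sin λ = 0.566241, cos λ = -0.824240.
ΔE = −sin λ·ΔX + cos λ·ΔY = −(0.566241)·(-87.5) + (-0.824240)·(233.3) = -142.75 m.
ΔN = −sin φ cos λ·ΔX − sin φ sin λ·ΔY + cos φ·ΔZ = −(0.812377)(-0.824240)(-87.5) − (0.812377)(0.566241)(233.3) + (0.583133)(4.1) = -163.52 m.
Horizontal magnitude = √(ΔE² + ΔN²) = √((-142.75)² + (-163.52)²) = 217.06 m.

217.1 m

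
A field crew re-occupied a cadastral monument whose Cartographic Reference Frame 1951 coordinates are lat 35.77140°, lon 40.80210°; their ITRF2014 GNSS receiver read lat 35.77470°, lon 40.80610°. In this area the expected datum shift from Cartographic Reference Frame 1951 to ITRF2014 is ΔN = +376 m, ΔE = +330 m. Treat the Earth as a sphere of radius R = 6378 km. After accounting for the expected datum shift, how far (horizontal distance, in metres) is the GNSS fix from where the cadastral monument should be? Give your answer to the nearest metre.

32 m

Observed coordinate differences: Δφ = +0.00330°, Δλ = +0.00400°.
Converting to metres (1° lat = 111317 m, cos φ = 0.811356): observed ΔN = 367.3 m, observed ΔE = 361.3 m.
Subtracting the expected shift leaves a residual of 367.3 − (376) = -8.7 m north and 361.3 − (330) = 31.3 m east.
Residual distance = √((-8.7)² + 31.3²) = 32.4 m.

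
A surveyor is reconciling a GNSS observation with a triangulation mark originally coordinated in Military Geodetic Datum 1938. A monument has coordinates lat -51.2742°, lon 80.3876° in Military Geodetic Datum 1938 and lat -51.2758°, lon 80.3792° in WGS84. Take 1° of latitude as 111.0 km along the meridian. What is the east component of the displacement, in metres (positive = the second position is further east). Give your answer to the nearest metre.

Δφ = -51.2758° − -51.2742° = -0.0016°; Δλ = 80.3792° − 80.3876° = -0.0084°.
ΔN = Δφ × 111000 = -177.6 m; ΔE = Δλ × 111000 × cos(-51.2742°) = -0.0084 × 111000 × 0.625594 = -583.3 m.

ΔE = -583 m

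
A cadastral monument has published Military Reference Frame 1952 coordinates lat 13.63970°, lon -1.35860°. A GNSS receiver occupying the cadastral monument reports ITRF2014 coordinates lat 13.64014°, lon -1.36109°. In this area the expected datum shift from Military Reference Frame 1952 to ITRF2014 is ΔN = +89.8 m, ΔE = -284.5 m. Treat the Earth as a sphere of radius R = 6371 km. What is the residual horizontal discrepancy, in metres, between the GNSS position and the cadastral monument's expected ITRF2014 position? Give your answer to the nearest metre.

Observed coordinate differences: Δφ = +0.00044°, Δλ = -0.00249°.
Converting to metres (1° lat = 111195 m, cos φ = 0.971798): observed ΔN = 48.9 m, observed ΔE = -269.1 m.
Subtracting the expected shift leaves a residual of 48.9 − (89.8) = -40.9 m north and -269.1 − (-284.5) = 15.4 m east.
Residual distance = √((-40.9)² + 15.4²) = 43.7 m.

44 m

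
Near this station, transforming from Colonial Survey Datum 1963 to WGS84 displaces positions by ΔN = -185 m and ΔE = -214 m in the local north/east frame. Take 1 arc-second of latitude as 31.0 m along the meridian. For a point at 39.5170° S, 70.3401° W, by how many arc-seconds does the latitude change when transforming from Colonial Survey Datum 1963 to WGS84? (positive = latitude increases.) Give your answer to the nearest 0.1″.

1″ of latitude = 31.00 m, so Δφ = -185.0 / 31.00 = -5.968″.

Δφ = -6.0″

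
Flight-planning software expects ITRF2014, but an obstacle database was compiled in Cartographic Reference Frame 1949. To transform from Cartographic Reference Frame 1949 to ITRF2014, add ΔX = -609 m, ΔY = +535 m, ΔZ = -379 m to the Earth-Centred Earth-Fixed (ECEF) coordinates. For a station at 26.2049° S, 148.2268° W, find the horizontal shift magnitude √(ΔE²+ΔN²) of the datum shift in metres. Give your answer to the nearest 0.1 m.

At φ = -26.2049°, λ = -148.2268°: sin φ = -0.441583, cos φ = 0.897221, sin λ = -0.526558, cos λ = -0.850139.
ΔE = −sin λ·ΔX + cos λ·ΔY = −(-0.526558)·(-609) + (-0.850139)·(535) = -775.50 m.
ΔN = −sin φ cos λ·ΔX − sin φ sin λ·ΔY + cos φ·ΔZ = −(-0.441583)(-0.850139)(-609) − (-0.441583)(-0.526558)(535) + (0.897221)(-379) = -235.82 m.
Horizontal magnitude = √(ΔE² + ΔN²) = √((-775.50)² + (-235.82)²) = 810.56 m.

810.6 m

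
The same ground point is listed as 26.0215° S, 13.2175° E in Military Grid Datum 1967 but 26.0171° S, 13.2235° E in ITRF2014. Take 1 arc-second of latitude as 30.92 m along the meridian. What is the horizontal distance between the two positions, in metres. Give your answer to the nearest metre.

775 m

Δφ = -26.0171° − -26.0215° = +0.0044°; Δλ = 13.2235° − 13.2175° = +0.0060°.
1° of latitude = 3600 × 30.92 = 111312 m.
ΔN = Δφ × 111312 = 489.8 m; ΔE = Δλ × 111312 × cos(-26.0215°) = +0.0060 × 111312 × 0.898629 = 600.2 m.
Distance = √(ΔE² + ΔN²) = √(600.2² + 489.8²) = 774.6 m.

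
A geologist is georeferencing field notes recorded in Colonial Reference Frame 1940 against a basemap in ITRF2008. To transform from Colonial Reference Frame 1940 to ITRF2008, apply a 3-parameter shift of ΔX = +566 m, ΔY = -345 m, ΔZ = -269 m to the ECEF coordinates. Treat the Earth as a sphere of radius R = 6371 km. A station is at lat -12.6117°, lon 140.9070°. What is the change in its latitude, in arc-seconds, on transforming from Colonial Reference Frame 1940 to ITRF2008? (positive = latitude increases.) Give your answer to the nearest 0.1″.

sin φ = -0.218343, cos φ = 0.975872, sin λ = 0.630581, cos λ = -0.776123.
North component: ΔN = −sin φ cos λ·ΔX − sin φ sin λ·ΔY + cos φ·ΔZ = −(-0.218343)(-0.776123)(566) − (-0.218343)(0.630581)(-345) + (0.975872)(-269) = -405.92 m.
1° of latitude spans πR/180 = 111195 m, so Δφ = -405.92 / 111195 × 3600 = -13.142″.

Δφ = -13.1″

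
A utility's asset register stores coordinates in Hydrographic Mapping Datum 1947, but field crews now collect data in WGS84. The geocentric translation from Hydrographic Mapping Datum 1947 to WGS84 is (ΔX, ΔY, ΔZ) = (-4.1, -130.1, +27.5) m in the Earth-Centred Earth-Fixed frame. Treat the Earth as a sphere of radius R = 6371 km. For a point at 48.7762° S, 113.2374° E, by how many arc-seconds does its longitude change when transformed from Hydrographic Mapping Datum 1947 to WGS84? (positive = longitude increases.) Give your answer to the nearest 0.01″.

sin φ = -0.752141, cos φ = 0.659002, sin λ = 0.918878, cos λ = -0.394542.
East component: ΔE = −sin λ·ΔX + cos λ·ΔY = −(0.918878)(-4.1) + (-0.394542)(-130.1) = 55.10 m.
1° of latitude spans πR/180 = 111195 m; at latitude φ, 1° of longitude spans that × cos φ = 73277.7 m, so Δλ = 55.10 / 73277.7 × 3600 = 2.707″.

Δλ = 2.71″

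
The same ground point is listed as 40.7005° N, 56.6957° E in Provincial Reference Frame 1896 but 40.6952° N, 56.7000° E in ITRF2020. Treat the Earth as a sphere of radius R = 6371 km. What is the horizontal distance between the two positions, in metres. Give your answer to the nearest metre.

692 m

Δφ = 40.6952° − 40.7005° = -0.0053°; Δλ = 56.7000° − 56.6957° = +0.0043°.
1° along a meridian = πR/180 = 111195 m.
ΔN = Δφ × 111195 = -589.3 m; ΔE = Δλ × 111195 × cos(40.7005°) = +0.0043 × 111195 × 0.758129 = 362.5 m.
Distance = √(ΔE² + ΔN²) = √(362.5² + (-589.3)²) = 691.9 m.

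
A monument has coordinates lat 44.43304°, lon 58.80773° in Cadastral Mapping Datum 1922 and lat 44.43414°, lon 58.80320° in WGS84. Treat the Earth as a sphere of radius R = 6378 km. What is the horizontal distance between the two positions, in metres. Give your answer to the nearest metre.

Δφ = 44.43414° − 44.43304° = +0.00110°; Δλ = 58.80320° − 58.80773° = -0.00453°.
1° along a meridian = πR/180 = 111317 m.
ΔN = Δφ × 111317 = 122.4 m; ΔE = Δλ × 111317 × cos(44.43304°) = -0.00453 × 111317 × 0.714069 = -360.1 m.
Distance = √(ΔE² + ΔN²) = √((-360.1)² + 122.4²) = 380.3 m.

380 m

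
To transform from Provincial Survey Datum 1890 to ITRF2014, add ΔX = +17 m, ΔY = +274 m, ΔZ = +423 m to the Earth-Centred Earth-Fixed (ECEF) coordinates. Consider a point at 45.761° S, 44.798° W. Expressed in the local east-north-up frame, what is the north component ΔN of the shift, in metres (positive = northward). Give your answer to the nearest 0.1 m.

ΔN = 165.4 m

At φ = -45.761°, λ = -44.798°: sin φ = -0.716436, cos φ = 0.697653, sin λ = -0.704609, cos λ = 0.709595.
ΔN = −sin φ cos λ·ΔX − sin φ sin λ·ΔY + cos φ·ΔZ = −(-0.716436)(0.709595)(17) − (-0.716436)(-0.704609)(274) + (0.697653)(423) = 165.43 m.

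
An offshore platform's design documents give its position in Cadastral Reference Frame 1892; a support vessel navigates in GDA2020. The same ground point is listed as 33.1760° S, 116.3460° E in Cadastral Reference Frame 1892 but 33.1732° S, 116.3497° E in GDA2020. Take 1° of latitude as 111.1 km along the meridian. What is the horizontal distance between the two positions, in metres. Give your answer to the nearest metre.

464 m

Δφ = -33.1732° − -33.1760° = +0.0028°; Δλ = 116.3497° − 116.3460° = +0.0037°.
ΔN = Δφ × 111100 = 311.1 m; ΔE = Δλ × 111100 × cos(-33.1760°) = +0.0037 × 111100 × 0.836994 = 344.1 m.
Distance = √(ΔE² + ΔN²) = √(344.1² + 311.1²) = 463.8 m.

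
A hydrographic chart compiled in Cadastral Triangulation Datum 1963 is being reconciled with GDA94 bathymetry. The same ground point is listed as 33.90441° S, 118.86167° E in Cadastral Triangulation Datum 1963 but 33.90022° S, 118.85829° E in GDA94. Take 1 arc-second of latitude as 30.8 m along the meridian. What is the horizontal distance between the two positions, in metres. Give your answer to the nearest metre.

559 m

Δφ = -33.90022° − -33.90441° = +0.00419°; Δλ = 118.85829° − 118.86167° = -0.00338°.
1° of latitude = 3600 × 30.80 = 110880 m.
ΔN = Δφ × 110880 = 464.6 m; ΔE = Δλ × 110880 × cos(-33.90441°) = -0.00338 × 110880 × 0.829969 = -311.1 m.
Distance = √(ΔE² + ΔN²) = √((-311.1)² + 464.6²) = 559.1 m.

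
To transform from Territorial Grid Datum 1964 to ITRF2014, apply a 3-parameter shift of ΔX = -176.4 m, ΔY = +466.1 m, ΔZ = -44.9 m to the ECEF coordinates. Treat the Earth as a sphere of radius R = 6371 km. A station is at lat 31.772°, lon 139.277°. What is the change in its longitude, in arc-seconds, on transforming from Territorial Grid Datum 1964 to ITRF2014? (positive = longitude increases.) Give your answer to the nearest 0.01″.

Δλ = -9.07″

sin φ = 0.526540, cos φ = 0.850150, sin λ = 0.652403, cos λ = -0.757873.
East component: ΔE = −sin λ·ΔX + cos λ·ΔY = −(0.652403)(-176.4) + (-0.757873)(466.1) = -238.16 m.
1° of latitude spans πR/180 = 111195 m; at latitude φ, 1° of longitude spans that × cos φ = 94532.4 m, so Δλ = -238.16 / 94532.4 × 3600 = -9.070″.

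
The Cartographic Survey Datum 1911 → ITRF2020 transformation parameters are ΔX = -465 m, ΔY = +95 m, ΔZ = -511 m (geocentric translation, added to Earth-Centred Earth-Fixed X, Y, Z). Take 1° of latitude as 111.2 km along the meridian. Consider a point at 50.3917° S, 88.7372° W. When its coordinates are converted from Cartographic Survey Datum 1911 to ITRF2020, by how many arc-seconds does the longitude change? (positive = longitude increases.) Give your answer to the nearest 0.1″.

sin φ = -0.770421, cos φ = 0.637536, sin λ = -0.999757, cos λ = 0.022038.
East component: ΔE = −sin λ·ΔX + cos λ·ΔY = −(-0.999757)(-465) + (0.022038)(95) = -462.79 m.
1° of latitude spans 111200 m; at latitude φ, 1° of longitude spans that × cos φ = 70894.0 m, so Δλ = -462.79 / 70894.0 × 3600 = -23.501″.

Δλ = -23.5″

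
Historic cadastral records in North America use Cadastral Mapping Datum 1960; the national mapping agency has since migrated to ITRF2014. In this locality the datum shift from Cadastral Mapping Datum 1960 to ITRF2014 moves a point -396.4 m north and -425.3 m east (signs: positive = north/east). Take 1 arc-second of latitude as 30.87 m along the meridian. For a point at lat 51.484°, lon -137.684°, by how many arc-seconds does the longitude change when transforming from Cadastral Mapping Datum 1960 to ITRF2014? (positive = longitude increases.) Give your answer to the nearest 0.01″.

At latitude 51.484°, cos φ = 0.622733.
1″ of longitude at this latitude = 30.87 × cos φ = 19.2238 m, so Δλ = -425.3 / 19.2238 = -22.124″.

Δλ = -22.12″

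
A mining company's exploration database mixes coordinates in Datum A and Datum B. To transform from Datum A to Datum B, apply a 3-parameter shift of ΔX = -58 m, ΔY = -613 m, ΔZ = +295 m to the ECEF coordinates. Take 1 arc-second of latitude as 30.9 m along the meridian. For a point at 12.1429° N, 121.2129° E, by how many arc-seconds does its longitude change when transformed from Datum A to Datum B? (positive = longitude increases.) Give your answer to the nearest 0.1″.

Δλ = 12.2″

sin φ = 0.210351, cos φ = 0.977626, sin λ = 0.855248, cos λ = -0.518220.
East component: ΔE = −sin λ·ΔX + cos λ·ΔY = −(0.855248)(-58) + (-0.518220)(-613) = 367.27 m.
1° of latitude spans 3600 × 30.90 = 111240 m; at latitude φ, 1° of longitude spans that × cos φ = 108751.1 m, so Δλ = 367.27 / 108751.1 × 3600 = 12.158″.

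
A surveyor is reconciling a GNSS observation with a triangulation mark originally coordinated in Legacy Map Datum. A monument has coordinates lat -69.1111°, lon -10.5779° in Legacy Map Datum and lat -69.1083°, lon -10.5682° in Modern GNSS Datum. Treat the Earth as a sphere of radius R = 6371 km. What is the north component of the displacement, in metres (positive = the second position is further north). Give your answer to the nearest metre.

Δφ = -69.1083° − -69.1111° = +0.0028°; Δλ = -10.5682° − -10.5779° = +0.0097°.
1° along a meridian = πR/180 = 111195 m.
ΔN = Δφ × 111195 = 311.3 m; ΔE = Δλ × 111195 × cos(-69.1111°) = +0.0097 × 111195 × 0.356557 = 384.6 m.

ΔN = 311 m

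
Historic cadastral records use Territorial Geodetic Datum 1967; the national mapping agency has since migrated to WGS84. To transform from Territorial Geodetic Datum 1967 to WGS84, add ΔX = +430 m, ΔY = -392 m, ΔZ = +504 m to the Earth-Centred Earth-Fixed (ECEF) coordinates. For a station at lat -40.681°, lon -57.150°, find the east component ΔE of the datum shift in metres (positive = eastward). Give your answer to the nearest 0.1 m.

At φ = -40.681°, λ = -57.150°: sin φ = -0.651847, cos φ = 0.758351, sin λ = -0.840094, cos λ = 0.542442.
ΔE = −sin λ·ΔX + cos λ·ΔY = −(-0.840094)·(430) + (0.542442)·(-392) = 148.60 m.

ΔE = 148.6 m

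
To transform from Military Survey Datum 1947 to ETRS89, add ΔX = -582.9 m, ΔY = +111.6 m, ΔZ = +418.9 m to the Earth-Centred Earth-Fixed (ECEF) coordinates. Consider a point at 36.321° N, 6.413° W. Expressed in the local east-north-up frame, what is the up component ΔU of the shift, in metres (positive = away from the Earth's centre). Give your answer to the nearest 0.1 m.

ΔU = -228.6 m

The local up (radial) axis is (cos φ cos λ, cos φ sin λ, sin φ), giving ΔU = -466.710 − 10.043 + 248.118 = -228.64 m.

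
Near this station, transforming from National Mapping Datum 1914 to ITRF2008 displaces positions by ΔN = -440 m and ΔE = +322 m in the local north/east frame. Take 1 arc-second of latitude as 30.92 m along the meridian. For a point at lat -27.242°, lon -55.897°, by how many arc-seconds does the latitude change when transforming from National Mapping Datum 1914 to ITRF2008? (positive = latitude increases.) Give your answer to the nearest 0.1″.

Δφ = -14.2″

1″ of latitude = 30.92 m, so Δφ = -440.0 / 30.92 = -14.230″.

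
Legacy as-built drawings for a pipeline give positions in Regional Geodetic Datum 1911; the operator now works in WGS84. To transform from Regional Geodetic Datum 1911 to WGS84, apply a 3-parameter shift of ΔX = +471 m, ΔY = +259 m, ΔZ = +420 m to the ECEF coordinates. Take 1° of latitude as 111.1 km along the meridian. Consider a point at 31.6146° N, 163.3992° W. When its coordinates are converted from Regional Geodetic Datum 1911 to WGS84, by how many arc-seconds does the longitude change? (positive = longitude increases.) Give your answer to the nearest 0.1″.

sin φ = 0.524203, cos φ = 0.851593, sin λ = -0.285702, cos λ = -0.958319.
East component: ΔE = −sin λ·ΔX + cos λ·ΔY = −(-0.285702)(471) + (-0.958319)(259) = -113.64 m.
1° of latitude spans 111100 m; at latitude φ, 1° of longitude spans that × cos φ = 94612.0 m, so Δλ = -113.64 / 94612.0 × 3600 = -4.324″.

Δλ = -4.3″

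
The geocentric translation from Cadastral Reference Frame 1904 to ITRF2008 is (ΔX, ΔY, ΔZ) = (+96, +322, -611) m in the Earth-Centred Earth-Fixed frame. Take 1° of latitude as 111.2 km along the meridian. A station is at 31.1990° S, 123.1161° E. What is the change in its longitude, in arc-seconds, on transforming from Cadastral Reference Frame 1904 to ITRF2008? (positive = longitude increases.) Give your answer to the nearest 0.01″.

Δλ = -9.70″

sin φ = -0.518012, cos φ = 0.855373, sin λ = 0.837565, cos λ = -0.546337.
East component: ΔE = −sin λ·ΔX + cos λ·ΔY = −(0.837565)(96) + (-0.546337)(322) = -256.33 m.
1° of latitude spans 111200 m; at latitude φ, 1° of longitude spans that × cos φ = 95117.5 m, so Δλ = -256.33 / 95117.5 × 3600 = -9.701″.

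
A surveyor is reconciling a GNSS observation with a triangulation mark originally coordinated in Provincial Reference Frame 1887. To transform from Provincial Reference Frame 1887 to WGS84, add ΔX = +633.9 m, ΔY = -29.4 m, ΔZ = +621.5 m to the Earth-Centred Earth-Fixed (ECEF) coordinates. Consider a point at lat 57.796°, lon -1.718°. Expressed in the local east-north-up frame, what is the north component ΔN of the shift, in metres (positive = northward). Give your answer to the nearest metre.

ΔN = -206 m

The local north axis is (−sin φ cos λ, −sin φ sin λ, cos φ), giving ΔN = -536.137 − 0.746 + 331.219 = -205.66 m.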